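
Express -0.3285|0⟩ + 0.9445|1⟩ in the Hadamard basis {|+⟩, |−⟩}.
0.4356|+⟩ - 0.9001|−⟩

With |ψ⟩ = α|0⟩ + β|1⟩, the Hadamard-basis coefficients are ⟨+|ψ⟩ = (α + β)/√2 and ⟨−|ψ⟩ = (α − β)/√2.
Here α = -0.3285, β = 0.9445: (α + β)/√2 = 0.4356, (α − β)/√2 = -0.9001.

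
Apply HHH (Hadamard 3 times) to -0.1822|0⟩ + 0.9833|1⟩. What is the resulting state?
0.5665|0⟩ - 0.8241|1⟩

H² = I, so H^3 = H: a single Hadamard. With (a, b) = (-0.1822, 0.9833), H gives ((a + b)/√2, (a − b)/√2) = (0.5665, -0.8241).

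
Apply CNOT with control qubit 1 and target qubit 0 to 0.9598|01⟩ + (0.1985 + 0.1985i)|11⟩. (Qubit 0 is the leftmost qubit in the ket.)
(0.1985 + 0.1985i)|01⟩ + 0.9598|11⟩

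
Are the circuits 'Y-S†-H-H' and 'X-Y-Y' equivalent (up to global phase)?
No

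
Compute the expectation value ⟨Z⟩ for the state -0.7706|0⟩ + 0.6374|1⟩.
0.1875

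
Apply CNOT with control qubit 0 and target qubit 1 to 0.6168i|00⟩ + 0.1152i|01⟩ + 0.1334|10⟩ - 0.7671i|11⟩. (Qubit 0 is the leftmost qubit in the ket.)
0.6168i|00⟩ + 0.1152i|01⟩ - 0.7671i|10⟩ + 0.1334|11⟩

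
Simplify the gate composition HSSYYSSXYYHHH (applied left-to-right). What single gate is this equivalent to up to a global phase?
Z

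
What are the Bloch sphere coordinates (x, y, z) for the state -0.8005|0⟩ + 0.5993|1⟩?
(-0.9595, 0, 0.2816)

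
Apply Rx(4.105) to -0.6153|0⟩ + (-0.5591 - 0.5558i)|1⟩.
(-0.2075 + 0.4955i)|0⟩ + (0.259 + 0.8028i)|1⟩

Rx(4.105) = [[cos(θ/2), −i·sin(θ/2)], [−i·sin(θ/2), cos(θ/2)]]; θ = 4.105, cos(θ/2) ≈ -0.46329, sin(θ/2) ≈ 0.886207.
With a = amp(|0⟩) = -0.6153 and b = amp(|1⟩) = (-0.5591 - 0.5558i):
new amp(|0⟩) = (-0.46329)·a + (-0.886207i)·b = (-0.2075 + 0.4955i)
new amp(|1⟩) = (-0.886207i)·a + (-0.46329)·b = (0.259 + 0.8028i)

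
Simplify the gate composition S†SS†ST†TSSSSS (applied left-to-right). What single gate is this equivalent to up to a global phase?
S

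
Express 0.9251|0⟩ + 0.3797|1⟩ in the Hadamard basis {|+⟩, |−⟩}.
0.9226|+⟩ + 0.3857|−⟩

With |ψ⟩ = α|0⟩ + β|1⟩, the Hadamard-basis coefficients are ⟨+|ψ⟩ = (α + β)/√2 and ⟨−|ψ⟩ = (α − β)/√2.
Here α = 0.9251, β = 0.3797: (α + β)/√2 = 0.9226, (α − β)/√2 = 0.3857.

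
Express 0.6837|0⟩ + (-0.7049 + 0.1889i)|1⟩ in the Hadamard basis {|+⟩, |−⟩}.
(-0.01499 + 0.1336i)|+⟩ + (0.9819 - 0.1336i)|−⟩

With |ψ⟩ = α|0⟩ + β|1⟩, the Hadamard-basis coefficients are ⟨+|ψ⟩ = (α + β)/√2 and ⟨−|ψ⟩ = (α − β)/√2.
Here α = 0.6837, β = (-0.7049 + 0.1889i): (α + β)/√2 = (-0.01499 + 0.1336i), (α − β)/√2 = (0.9819 - 0.1336i).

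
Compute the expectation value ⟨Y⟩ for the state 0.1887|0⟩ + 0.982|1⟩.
0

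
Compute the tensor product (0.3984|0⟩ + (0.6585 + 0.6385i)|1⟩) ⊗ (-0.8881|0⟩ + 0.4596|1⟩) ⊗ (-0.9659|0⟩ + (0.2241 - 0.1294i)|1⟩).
0.3418|000⟩ + (-0.07929 + 0.04578i)|001⟩ - 0.1769|010⟩ + (0.04103 - 0.02369i)|011⟩ + (0.5649 + 0.5477i)|100⟩ + (-0.2044 - 0.0514i)|101⟩ + (-0.2923 - 0.2834i)|110⟩ + (0.1058 + 0.0266i)|111⟩

amp(|b₁b₂…⟩) = product of the factor amplitudes for bits b₁, b₂, …; only kets whose every factor amplitude is nonzero survive.
|000⟩: (0.3984)(-0.8881)(-0.9659) = 0.3418
|001⟩: (0.3984)(-0.8881)(0.2241 - 0.1294i) = (-0.07929 + 0.04578i)
|010⟩: (0.3984)(0.4596)(-0.9659) = -0.1769
|011⟩: (0.3984)(0.4596)(0.2241 - 0.1294i) = (0.04103 - 0.02369i)
|100⟩: (0.6585 + 0.6385i)(-0.8881)(-0.9659) = (0.5649 + 0.5477i)
|101⟩: (0.6585 + 0.6385i)(-0.8881)(0.2241 - 0.1294i) = (-0.2044 - 0.0514i)
|110⟩: (0.6585 + 0.6385i)(0.4596)(-0.9659) = (-0.2923 - 0.2834i)
|111⟩: (0.6585 + 0.6385i)(0.4596)(0.2241 - 0.1294i) = (0.1058 + 0.0266i)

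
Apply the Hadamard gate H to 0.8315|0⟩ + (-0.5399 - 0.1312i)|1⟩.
(0.2062 - 0.09277i)|0⟩ + (0.9697 + 0.09277i)|1⟩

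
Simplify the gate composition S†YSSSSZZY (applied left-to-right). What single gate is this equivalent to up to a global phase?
S†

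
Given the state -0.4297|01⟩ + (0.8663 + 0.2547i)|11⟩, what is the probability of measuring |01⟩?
0.1846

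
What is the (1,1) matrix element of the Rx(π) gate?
0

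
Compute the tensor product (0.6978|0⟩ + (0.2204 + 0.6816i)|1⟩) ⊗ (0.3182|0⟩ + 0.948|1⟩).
0.222|00⟩ + 0.6615|01⟩ + (0.07013 + 0.2169i)|10⟩ + (0.2089 + 0.6462i)|11⟩

amp(|b₁b₂…⟩) = product of the factor amplitudes for bits b₁, b₂, …; only kets whose every factor amplitude is nonzero survive.
|00⟩: (0.6978)(0.3182) = 0.222
|01⟩: (0.6978)(0.948) = 0.6615
|10⟩: (0.2204 + 0.6816i)(0.3182) = (0.07013 + 0.2169i)
|11⟩: (0.2204 + 0.6816i)(0.948) = (0.2089 + 0.6462i)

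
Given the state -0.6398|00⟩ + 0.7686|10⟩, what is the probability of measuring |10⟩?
0.5907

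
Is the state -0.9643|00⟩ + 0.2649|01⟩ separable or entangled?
Separable

Writing the state as a|00⟩ + b|01⟩ + c|10⟩ + d|11⟩, it is a product state iff ad − bc = 0.
Here (a, b, c, d) = (-0.9643, 0.2649, 0, 0): ad − bc = (-0.9643)(0) − (0.2649)(0) = 0, so the state is separable.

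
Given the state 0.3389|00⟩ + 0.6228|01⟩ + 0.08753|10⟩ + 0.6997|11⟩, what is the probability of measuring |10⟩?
0.007662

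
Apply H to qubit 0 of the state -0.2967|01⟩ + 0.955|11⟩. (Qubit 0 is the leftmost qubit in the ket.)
0.4655|01⟩ - 0.8851|11⟩

H on qubit 0 mixes each pair of kets that differ only in qubit 0: amplitudes (a, b) of (|…0…⟩, |…1…⟩) become ((a + b)/√2, (a − b)/√2). Kets absent from the input have amplitude 0.
(|01⟩, |11⟩): (a, b) = (-0.2967, 0.955) → (0.4655, -0.8851)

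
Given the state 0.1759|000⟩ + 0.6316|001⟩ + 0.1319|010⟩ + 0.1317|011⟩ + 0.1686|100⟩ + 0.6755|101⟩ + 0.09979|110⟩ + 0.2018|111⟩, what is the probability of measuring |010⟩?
0.0174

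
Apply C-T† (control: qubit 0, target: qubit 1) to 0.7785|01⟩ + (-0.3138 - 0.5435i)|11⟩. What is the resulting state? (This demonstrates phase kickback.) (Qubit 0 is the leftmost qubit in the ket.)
0.7785|01⟩ + (-0.6062 - 0.1624i)|11⟩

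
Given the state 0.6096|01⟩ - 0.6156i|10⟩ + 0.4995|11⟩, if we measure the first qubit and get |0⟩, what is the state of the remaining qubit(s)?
|1⟩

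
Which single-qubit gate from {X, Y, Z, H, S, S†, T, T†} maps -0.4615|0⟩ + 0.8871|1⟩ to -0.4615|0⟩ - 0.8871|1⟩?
Z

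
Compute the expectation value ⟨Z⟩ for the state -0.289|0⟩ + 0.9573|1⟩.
-0.8329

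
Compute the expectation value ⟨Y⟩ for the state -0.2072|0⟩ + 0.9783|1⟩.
0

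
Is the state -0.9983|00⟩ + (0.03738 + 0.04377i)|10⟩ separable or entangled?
Separable

Writing the state as a|00⟩ + b|01⟩ + c|10⟩ + d|11⟩, it is a product state iff ad − bc = 0.
Here (a, b, c, d) = (-0.9983, 0, (0.03738 + 0.04377i), 0): ad − bc = (-0.9983)(0) − (0)(0.03738 + 0.04377i) = 0, so the state is separable.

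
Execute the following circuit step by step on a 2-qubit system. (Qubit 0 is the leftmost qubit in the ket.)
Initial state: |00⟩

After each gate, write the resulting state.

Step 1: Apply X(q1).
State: |01⟩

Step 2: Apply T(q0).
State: |01⟩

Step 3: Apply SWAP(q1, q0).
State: |10⟩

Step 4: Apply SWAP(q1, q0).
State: |01⟩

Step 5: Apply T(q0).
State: |01⟩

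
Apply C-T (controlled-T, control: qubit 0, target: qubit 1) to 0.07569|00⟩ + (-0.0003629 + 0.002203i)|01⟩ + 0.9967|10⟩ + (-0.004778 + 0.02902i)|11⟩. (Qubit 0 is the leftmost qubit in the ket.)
0.07569|00⟩ + (-0.0003629 + 0.002203i)|01⟩ + 0.9967|10⟩ + (-0.0239 + 0.01714i)|11⟩

C-T leaves the control-|0⟩ kets |00⟩, |01⟩ unchanged and applies T to qubit 1 on the control-|1⟩ pair (|10⟩, |11⟩).
T = [[1, 0], [0, (1/√2 + (1/√2)i)]].
With a = amp(|10⟩) = 0.9967 and b = amp(|11⟩) = (-0.004778 + 0.02902i):
new amp(|10⟩) = (1)·a = 0.9967
new amp(|11⟩) = (1/√2 + (1/√2)i)·b = (-0.0239 + 0.01714i)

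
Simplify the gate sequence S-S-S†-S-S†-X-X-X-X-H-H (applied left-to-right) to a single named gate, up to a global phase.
S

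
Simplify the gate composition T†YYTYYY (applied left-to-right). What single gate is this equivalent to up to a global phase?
Y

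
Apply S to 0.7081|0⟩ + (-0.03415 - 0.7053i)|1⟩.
0.7081|0⟩ + (0.7053 - 0.03415i)|1⟩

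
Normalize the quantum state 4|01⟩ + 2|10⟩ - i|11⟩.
0.8729|01⟩ + 0.4364|10⟩ - 0.2182i|11⟩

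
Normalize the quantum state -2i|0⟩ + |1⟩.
-0.8944i|0⟩ + 1/√5|1⟩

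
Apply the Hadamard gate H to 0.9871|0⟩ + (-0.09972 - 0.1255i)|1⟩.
(0.6275 - 0.08874i)|0⟩ + (0.7685 + 0.08874i)|1⟩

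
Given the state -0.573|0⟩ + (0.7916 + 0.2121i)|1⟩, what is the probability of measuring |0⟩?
0.3283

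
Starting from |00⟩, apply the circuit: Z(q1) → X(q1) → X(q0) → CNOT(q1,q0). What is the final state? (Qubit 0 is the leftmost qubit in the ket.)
|01⟩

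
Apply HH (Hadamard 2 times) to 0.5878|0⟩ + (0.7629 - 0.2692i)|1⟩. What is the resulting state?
0.5878|0⟩ + (0.7629 - 0.2692i)|1⟩

H² = I, so an even number of Hadamards cancels: H^2 = I and the state is unchanged.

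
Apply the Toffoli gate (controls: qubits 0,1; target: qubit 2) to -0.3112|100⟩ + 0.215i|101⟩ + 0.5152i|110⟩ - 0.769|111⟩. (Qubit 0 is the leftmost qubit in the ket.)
-0.3112|100⟩ + 0.215i|101⟩ - 0.769|110⟩ + 0.5152i|111⟩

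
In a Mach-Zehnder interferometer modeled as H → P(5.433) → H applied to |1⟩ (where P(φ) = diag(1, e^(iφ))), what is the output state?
(0.1701 + 0.3757i)|0⟩ + (0.8299 - 0.3757i)|1⟩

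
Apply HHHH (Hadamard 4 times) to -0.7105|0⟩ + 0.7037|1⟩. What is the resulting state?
-0.7105|0⟩ + 0.7037|1⟩

H² = I, so an even number of Hadamards cancels: H^4 = I and the state is unchanged.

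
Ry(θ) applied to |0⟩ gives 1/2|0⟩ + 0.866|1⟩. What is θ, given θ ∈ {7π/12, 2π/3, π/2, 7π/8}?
2π/3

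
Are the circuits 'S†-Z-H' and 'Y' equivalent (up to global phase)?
No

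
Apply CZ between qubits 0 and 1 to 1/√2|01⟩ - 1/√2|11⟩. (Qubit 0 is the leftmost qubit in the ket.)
1/√2|01⟩ + 1/√2|11⟩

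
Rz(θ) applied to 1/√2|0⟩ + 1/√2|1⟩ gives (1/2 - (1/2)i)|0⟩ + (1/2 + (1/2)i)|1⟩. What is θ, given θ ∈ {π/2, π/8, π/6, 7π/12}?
π/2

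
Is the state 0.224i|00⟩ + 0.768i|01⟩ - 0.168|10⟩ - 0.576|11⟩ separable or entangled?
Separable

Writing the state as a|00⟩ + b|01⟩ + c|10⟩ + d|11⟩, it is a product state iff ad − bc = 0.
Here (a, b, c, d) = (0.224i, 0.768i, -0.168, -0.576): ad − bc = (0.224i)(-0.576) − (0.768i)(-0.168) = 0, so the state is separable.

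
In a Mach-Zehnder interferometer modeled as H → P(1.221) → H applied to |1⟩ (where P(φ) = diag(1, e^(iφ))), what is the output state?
(0.3286 - 0.4697i)|0⟩ + (0.6714 + 0.4697i)|1⟩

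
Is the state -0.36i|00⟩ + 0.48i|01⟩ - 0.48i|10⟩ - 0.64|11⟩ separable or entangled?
Entangled

Writing the state as a|00⟩ + b|01⟩ + c|10⟩ + d|11⟩, it is a product state iff ad − bc = 0.
Here (a, b, c, d) = (-0.36i, 0.48i, -0.48i, -0.64): ad − bc = (-0.36i)(-0.64) − (0.48i)(-0.48i) = (-0.2304 + 0.2304i) ≠ 0, so the state is entangled.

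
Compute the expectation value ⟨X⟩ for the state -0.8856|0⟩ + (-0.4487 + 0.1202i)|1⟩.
0.7947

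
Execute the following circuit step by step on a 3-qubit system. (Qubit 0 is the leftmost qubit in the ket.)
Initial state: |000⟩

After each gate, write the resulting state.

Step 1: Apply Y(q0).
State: i|100⟩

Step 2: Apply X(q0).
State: i|000⟩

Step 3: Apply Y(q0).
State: -|100⟩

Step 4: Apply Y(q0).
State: i|000⟩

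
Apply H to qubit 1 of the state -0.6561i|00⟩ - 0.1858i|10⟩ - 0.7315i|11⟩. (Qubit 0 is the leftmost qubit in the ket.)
-0.4639i|00⟩ - 0.4639i|01⟩ - 0.6486i|10⟩ + 0.3859i|11⟩

H on qubit 1 mixes each pair of kets that differ only in qubit 1: amplitudes (a, b) of (|…0…⟩, |…1…⟩) become ((a + b)/√2, (a − b)/√2). Kets absent from the input have amplitude 0.
(|00⟩, |01⟩): (a, b) = (-0.6561i, 0) → (-0.4639i, -0.4639i)
(|10⟩, |11⟩): (a, b) = (-0.1858i, -0.7315i) → (-0.6486i, 0.3859i)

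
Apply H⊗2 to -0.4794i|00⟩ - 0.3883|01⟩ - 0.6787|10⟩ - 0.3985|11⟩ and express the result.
(-0.7328 - 0.2397i)|00⟩ + (0.05405 - 0.2397i)|01⟩ + (0.3445 - 0.2397i)|10⟩ + (0.3343 - 0.2397i)|11⟩

H⊗2 gives amp(|y⟩) = (1/2) Σ_x (−1)^(x·y) amp(|x⟩), where x·y is the number of positions in which both x and y have a 1.
|00⟩: (-0.4794i - 0.3883 - 0.6787 - 0.3985)/2 = (-0.7328 - 0.2397i)
|01⟩: (-0.4794i + 0.3883 - 0.6787 + 0.3985)/2 = (0.05405 - 0.2397i)
|10⟩: (-0.4794i - 0.3883 + 0.6787 + 0.3985)/2 = (0.3445 - 0.2397i)
|11⟩: (-0.4794i + 0.3883 + 0.6787 - 0.3985)/2 = (0.3343 - 0.2397i)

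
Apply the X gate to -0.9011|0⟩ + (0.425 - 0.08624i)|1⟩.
(0.425 - 0.08624i)|0⟩ - 0.9011|1⟩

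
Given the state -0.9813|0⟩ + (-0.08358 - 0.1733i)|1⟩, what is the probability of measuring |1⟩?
0.03702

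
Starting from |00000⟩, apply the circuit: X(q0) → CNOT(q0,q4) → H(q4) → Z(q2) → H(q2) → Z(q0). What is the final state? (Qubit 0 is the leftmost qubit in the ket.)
-1/2|10000⟩ + 1/2|10001⟩ - 1/2|10100⟩ + 1/2|10101⟩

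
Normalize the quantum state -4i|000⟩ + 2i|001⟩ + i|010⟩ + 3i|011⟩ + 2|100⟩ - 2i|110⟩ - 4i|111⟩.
-0.5443i|000⟩ + 0.2722i|001⟩ + 0.1361i|010⟩ + (1/√6)i|011⟩ + 0.2722|100⟩ - 0.2722i|110⟩ - 0.5443i|111⟩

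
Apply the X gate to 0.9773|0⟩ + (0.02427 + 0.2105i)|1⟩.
(0.02427 + 0.2105i)|0⟩ + 0.9773|1⟩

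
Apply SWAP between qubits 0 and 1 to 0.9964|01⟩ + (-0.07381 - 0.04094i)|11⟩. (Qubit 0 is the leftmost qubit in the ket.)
0.9964|10⟩ + (-0.07381 - 0.04094i)|11⟩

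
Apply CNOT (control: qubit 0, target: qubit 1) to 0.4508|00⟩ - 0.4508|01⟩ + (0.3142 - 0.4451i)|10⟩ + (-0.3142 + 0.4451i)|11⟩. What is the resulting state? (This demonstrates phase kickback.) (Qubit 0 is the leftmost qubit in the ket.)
0.4508|00⟩ - 0.4508|01⟩ + (-0.3142 + 0.4451i)|10⟩ + (0.3142 - 0.4451i)|11⟩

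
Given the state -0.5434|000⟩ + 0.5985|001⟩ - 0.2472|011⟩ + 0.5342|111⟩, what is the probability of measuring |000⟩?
0.2953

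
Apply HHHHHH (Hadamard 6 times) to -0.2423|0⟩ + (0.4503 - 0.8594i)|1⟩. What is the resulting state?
-0.2423|0⟩ + (0.4503 - 0.8594i)|1⟩

H² = I, so an even number of Hadamards cancels: H^6 = I and the state is unchanged.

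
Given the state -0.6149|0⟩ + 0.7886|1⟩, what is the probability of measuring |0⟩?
0.3781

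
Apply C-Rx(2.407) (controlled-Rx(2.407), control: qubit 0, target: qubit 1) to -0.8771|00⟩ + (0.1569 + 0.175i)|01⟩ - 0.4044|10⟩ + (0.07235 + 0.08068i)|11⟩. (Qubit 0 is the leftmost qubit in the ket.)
-0.8771|00⟩ + (0.1569 + 0.175i)|01⟩ + (-0.06992 - 0.06752i)|10⟩ + (0.02598 + 0.4064i)|11⟩

C-Rx(2.407) leaves the control-|0⟩ kets |00⟩, |01⟩ unchanged and applies Rx(2.407) to qubit 1 on the control-|1⟩ pair (|10⟩, |11⟩).
Rx(2.407) = [[cos(θ/2), −i·sin(θ/2)], [−i·sin(θ/2), cos(θ/2)]]; θ = 2.407, cos(θ/2) ≈ 0.359093, sin(θ/2) ≈ 0.933302.
With a = amp(|10⟩) = -0.4044 and b = amp(|11⟩) = (0.07235 + 0.08068i):
new amp(|10⟩) = (0.359093)·a + (-0.933302i)·b = (-0.06992 - 0.06752i)
new amp(|11⟩) = (-0.933302i)·a + (0.359093)·b = (0.02598 + 0.4064i)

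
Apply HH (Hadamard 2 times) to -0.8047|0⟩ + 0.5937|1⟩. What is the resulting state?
-0.8047|0⟩ + 0.5937|1⟩

H² = I, so an even number of Hadamards cancels: H^2 = I and the state is unchanged.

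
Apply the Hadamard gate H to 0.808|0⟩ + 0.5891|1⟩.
0.9879|0⟩ + 0.1548|1⟩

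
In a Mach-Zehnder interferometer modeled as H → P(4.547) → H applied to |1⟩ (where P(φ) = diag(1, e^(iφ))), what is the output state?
(0.5823 + 0.4932i)|0⟩ + (0.4177 - 0.4932i)|1⟩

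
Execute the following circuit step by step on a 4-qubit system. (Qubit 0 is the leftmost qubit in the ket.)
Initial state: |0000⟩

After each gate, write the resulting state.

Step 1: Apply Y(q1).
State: i|0100⟩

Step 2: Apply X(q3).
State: i|0101⟩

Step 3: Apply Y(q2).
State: -|0111⟩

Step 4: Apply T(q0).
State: -|0111⟩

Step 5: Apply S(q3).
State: -i|0111⟩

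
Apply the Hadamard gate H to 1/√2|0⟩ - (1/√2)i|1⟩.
(1/2 - (1/2)i)|0⟩ + (1/2 + (1/2)i)|1⟩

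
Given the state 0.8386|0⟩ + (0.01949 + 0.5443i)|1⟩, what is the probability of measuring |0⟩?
0.7032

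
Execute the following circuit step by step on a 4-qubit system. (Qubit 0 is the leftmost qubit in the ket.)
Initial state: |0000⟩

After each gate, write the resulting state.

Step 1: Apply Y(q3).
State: i|0001⟩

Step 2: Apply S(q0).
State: i|0001⟩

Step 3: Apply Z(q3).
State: -i|0001⟩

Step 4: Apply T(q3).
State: (1/√2 - (1/√2)i)|0001⟩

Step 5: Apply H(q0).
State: (1/2 - (1/2)i)|0001⟩ + (1/2 - (1/2)i)|1001⟩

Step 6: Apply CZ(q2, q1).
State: (1/2 - (1/2)i)|0001⟩ + (1/2 - (1/2)i)|1001⟩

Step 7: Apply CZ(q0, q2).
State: (1/2 - (1/2)i)|0001⟩ + (1/2 - (1/2)i)|1001⟩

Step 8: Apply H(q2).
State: (1/√8 - (1/√8)i)|0001⟩ + (1/√8 - (1/√8)i)|0011⟩ + (1/√8 - (1/√8)i)|1001⟩ + (1/√8 - (1/√8)i)|1011⟩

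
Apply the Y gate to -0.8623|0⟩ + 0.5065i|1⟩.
0.5065|0⟩ - 0.8623i|1⟩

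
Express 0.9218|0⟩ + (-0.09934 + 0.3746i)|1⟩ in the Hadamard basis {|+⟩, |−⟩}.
(0.5816 + 0.2649i)|+⟩ + (0.7221 - 0.2649i)|−⟩

With |ψ⟩ = α|0⟩ + β|1⟩, the Hadamard-basis coefficients are ⟨+|ψ⟩ = (α + β)/√2 and ⟨−|ψ⟩ = (α − β)/√2.
Here α = 0.9218, β = (-0.09934 + 0.3746i): (α + β)/√2 = (0.5816 + 0.2649i), (α − β)/√2 = (0.7221 - 0.2649i).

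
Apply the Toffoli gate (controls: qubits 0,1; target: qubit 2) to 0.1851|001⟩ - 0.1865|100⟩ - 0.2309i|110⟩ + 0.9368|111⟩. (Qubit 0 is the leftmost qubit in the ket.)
0.1851|001⟩ - 0.1865|100⟩ + 0.9368|110⟩ - 0.2309i|111⟩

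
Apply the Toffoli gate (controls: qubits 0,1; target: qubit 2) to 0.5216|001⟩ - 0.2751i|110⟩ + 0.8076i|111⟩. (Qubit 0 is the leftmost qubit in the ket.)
0.5216|001⟩ + 0.8076i|110⟩ - 0.2751i|111⟩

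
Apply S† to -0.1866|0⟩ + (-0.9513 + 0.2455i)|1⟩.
-0.1866|0⟩ + (0.2455 + 0.9513i)|1⟩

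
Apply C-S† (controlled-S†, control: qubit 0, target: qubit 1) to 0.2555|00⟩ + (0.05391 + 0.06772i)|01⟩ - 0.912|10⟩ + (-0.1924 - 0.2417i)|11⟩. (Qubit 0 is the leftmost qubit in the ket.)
0.2555|00⟩ + (0.05391 + 0.06772i)|01⟩ - 0.912|10⟩ + (-0.2417 + 0.1924i)|11⟩

C-S† leaves the control-|0⟩ kets |00⟩, |01⟩ unchanged and applies S† to qubit 1 on the control-|1⟩ pair (|10⟩, |11⟩).
S† = [[1, 0], [0, -i]].
With a = amp(|10⟩) = -0.912 and b = amp(|11⟩) = (-0.1924 - 0.2417i):
new amp(|10⟩) = (1)·a = -0.912
new amp(|11⟩) = (-i)·b = (-0.2417 + 0.1924i)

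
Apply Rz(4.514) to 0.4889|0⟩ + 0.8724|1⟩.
(-0.3098 - 0.3782i)|0⟩ + (-0.5528 + 0.6749i)|1⟩

Rz(4.514) = [[e^(−iθ/2), 0], [0, e^(iθ/2)]] with e^(±iθ/2) = cos(θ/2) ± i·sin(θ/2); θ = 4.514, cos(θ/2) ≈ -0.633605, sin(θ/2) ≈ 0.773657.
With a = amp(|0⟩) = 0.4889 and b = amp(|1⟩) = 0.8724:
new amp(|0⟩) = (-0.633605 - 0.773657i)·a = (-0.3098 - 0.3782i)
new amp(|1⟩) = (-0.633605 + 0.773657i)·b = (-0.5528 + 0.6749i)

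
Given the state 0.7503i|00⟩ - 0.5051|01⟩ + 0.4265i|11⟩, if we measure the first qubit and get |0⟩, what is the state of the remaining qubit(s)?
0.8295i|0⟩ - 0.5584|1⟩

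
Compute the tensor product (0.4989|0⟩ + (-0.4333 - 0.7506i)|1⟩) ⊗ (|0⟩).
0.4989|00⟩ + (-0.4333 - 0.7506i)|10⟩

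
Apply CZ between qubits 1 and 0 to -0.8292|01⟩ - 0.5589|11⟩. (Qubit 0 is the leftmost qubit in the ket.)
-0.8292|01⟩ + 0.5589|11⟩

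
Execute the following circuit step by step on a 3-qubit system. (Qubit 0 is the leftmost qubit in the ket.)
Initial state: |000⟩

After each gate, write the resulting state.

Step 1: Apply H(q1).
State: 1/√2|000⟩ + 1/√2|010⟩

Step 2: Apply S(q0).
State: 1/√2|000⟩ + 1/√2|010⟩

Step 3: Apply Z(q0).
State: 1/√2|000⟩ + 1/√2|010⟩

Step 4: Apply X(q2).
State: 1/√2|001⟩ + 1/√2|011⟩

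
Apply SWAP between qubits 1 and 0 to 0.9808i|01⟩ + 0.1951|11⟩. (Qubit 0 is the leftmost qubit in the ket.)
0.9808i|10⟩ + 0.1951|11⟩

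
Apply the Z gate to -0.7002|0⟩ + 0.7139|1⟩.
-0.7002|0⟩ - 0.7139|1⟩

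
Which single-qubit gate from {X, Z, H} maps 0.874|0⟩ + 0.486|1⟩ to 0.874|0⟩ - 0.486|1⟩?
Z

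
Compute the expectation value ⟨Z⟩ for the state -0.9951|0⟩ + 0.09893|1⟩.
0.9804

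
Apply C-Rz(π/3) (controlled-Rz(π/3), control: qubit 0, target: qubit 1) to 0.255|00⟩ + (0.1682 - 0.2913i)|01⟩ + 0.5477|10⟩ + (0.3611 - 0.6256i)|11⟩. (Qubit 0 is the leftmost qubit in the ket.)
0.255|00⟩ + (0.1682 - 0.2913i)|01⟩ + (0.4743 - 0.2739i)|10⟩ + (0.6255 - 0.3612i)|11⟩

C-Rz(π/3) leaves the control-|0⟩ kets |00⟩, |01⟩ unchanged and applies Rz(π/3) to qubit 1 on the control-|1⟩ pair (|10⟩, |11⟩).
Rz(π/3) = [[e^(−iθ/2), 0], [0, e^(iθ/2)]] with e^(±iθ/2) = cos(θ/2) ± i·sin(θ/2); θ = π/3, cos(θ/2) ≈ 0.866025, sin(θ/2) ≈ 0.5.
With a = amp(|10⟩) = 0.5477 and b = amp(|11⟩) = (0.3611 - 0.6256i):
new amp(|10⟩) = (0.866025 - 0.5i)·a = (0.4743 - 0.2739i)
new amp(|11⟩) = (0.866025 + 0.5i)·b = (0.6255 - 0.3612i)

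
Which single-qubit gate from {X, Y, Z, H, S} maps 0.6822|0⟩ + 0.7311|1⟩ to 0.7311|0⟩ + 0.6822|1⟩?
X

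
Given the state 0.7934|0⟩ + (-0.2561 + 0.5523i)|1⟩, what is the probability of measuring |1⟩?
0.3706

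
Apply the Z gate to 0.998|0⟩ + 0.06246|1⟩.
0.998|0⟩ - 0.06246|1⟩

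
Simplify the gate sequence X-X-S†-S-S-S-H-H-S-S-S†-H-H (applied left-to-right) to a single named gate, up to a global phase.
S†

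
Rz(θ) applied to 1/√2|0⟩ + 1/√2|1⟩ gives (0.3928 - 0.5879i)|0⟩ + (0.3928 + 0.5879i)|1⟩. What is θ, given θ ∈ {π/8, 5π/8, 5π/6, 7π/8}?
5π/8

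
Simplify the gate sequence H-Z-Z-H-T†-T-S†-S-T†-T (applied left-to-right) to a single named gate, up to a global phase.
I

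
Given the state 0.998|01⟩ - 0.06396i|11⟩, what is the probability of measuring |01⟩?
0.996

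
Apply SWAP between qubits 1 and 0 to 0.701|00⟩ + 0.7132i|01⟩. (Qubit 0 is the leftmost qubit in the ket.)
0.701|00⟩ + 0.7132i|10⟩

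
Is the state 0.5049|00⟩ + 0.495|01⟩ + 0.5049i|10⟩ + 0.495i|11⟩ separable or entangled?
Separable

Writing the state as a|00⟩ + b|01⟩ + c|10⟩ + d|11⟩, it is a product state iff ad − bc = 0.
Here (a, b, c, d) = (0.5049, 0.495, 0.5049i, 0.495i): ad − bc = (0.5049)(0.495i) − (0.495)(0.5049i) = 0, so the state is separable.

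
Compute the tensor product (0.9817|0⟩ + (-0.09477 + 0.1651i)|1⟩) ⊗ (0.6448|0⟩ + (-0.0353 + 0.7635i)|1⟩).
0.633|00⟩ + (-0.03465 + 0.7495i)|01⟩ + (-0.06111 + 0.1065i)|10⟩ + (-0.1227 - 0.07818i)|11⟩

amp(|b₁b₂…⟩) = product of the factor amplitudes for bits b₁, b₂, …; only kets whose every factor amplitude is nonzero survive.
|00⟩: (0.9817)(0.6448) = 0.633
|01⟩: (0.9817)(-0.0353 + 0.7635i) = (-0.03465 + 0.7495i)
|10⟩: (-0.09477 + 0.1651i)(0.6448) = (-0.06111 + 0.1065i)
|11⟩: (-0.09477 + 0.1651i)(-0.0353 + 0.7635i) = (-0.1227 - 0.07818i)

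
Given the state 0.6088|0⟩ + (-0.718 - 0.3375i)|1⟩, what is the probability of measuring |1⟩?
0.6294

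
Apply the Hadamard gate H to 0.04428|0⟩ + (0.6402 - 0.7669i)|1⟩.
(0.484 - 0.5423i)|0⟩ + (-0.4214 + 0.5423i)|1⟩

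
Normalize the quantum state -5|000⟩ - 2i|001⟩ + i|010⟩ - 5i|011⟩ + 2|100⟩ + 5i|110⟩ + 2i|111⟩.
-0.533|000⟩ - 0.2132i|001⟩ + 0.1066i|010⟩ - 0.533i|011⟩ + 0.2132|100⟩ + 0.533i|110⟩ + 0.2132i|111⟩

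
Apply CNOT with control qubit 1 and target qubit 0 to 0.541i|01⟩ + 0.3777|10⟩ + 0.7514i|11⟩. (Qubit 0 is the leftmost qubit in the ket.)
0.7514i|01⟩ + 0.3777|10⟩ + 0.541i|11⟩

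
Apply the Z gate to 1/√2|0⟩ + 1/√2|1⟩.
1/√2|0⟩ - 1/√2|1⟩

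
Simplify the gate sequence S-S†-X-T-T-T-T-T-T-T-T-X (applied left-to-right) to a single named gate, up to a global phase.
I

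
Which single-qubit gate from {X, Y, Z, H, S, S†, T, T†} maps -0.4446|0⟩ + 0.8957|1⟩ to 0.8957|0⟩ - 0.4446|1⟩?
X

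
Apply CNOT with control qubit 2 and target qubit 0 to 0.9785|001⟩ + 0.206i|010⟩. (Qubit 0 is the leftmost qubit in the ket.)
0.206i|010⟩ + 0.9785|101⟩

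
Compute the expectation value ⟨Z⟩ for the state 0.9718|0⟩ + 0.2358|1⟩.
0.8888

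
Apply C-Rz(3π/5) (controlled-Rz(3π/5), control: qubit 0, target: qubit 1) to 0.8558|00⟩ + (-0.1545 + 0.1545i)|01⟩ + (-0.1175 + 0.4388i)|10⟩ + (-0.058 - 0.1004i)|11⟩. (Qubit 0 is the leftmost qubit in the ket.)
0.8558|00⟩ + (-0.1545 + 0.1545i)|01⟩ + (0.2859 + 0.353i)|10⟩ + (0.04713 - 0.1059i)|11⟩

C-Rz(3π/5) leaves the control-|0⟩ kets |00⟩, |01⟩ unchanged and applies Rz(3π/5) to qubit 1 on the control-|1⟩ pair (|10⟩, |11⟩).
Rz(3π/5) = [[e^(−iθ/2), 0], [0, e^(iθ/2)]] with e^(±iθ/2) = cos(θ/2) ± i·sin(θ/2); θ = 3π/5, cos(θ/2) ≈ 0.587785, sin(θ/2) ≈ 0.809017.
With a = amp(|10⟩) = (-0.1175 + 0.4388i) and b = amp(|11⟩) = (-0.058 - 0.1004i):
new amp(|10⟩) = (0.587785 - 0.809017i)·a = (0.2859 + 0.353i)
new amp(|11⟩) = (0.587785 + 0.809017i)·b = (0.04713 - 0.1059i)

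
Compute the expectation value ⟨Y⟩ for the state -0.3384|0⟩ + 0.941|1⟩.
0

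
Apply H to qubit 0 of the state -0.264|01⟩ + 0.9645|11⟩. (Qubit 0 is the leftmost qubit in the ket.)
0.4953|01⟩ - 0.8687|11⟩

H on qubit 0 mixes each pair of kets that differ only in qubit 0: amplitudes (a, b) of (|…0…⟩, |…1…⟩) become ((a + b)/√2, (a − b)/√2). Kets absent from the input have amplitude 0.
(|01⟩, |11⟩): (a, b) = (-0.264, 0.9645) → (0.4953, -0.8687)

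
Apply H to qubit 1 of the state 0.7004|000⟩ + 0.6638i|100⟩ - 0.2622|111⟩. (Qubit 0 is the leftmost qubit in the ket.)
0.4953|000⟩ + 0.4953|010⟩ + 0.4694i|100⟩ - 0.1854|101⟩ + 0.4694i|110⟩ + 0.1854|111⟩

H on qubit 1 mixes each pair of kets that differ only in qubit 1: amplitudes (a, b) of (|…0…⟩, |…1…⟩) become ((a + b)/√2, (a − b)/√2). Kets absent from the input have amplitude 0.
(|000⟩, |010⟩): (a, b) = (0.7004, 0) → (0.4953, 0.4953)
(|100⟩, |110⟩): (a, b) = (0.6638i, 0) → (0.4694i, 0.4694i)
(|101⟩, |111⟩): (a, b) = (0, -0.2622) → (-0.1854, 0.1854)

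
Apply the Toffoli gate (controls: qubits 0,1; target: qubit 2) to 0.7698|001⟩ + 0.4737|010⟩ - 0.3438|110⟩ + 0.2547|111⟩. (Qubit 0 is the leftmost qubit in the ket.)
0.7698|001⟩ + 0.4737|010⟩ + 0.2547|110⟩ - 0.3438|111⟩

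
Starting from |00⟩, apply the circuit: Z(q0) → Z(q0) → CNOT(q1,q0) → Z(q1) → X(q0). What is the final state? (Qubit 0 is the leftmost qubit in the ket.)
|10⟩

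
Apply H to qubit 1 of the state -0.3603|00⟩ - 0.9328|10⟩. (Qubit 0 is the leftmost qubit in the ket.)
-0.2548|00⟩ - 0.2548|01⟩ - 0.6596|10⟩ - 0.6596|11⟩

H on qubit 1 mixes each pair of kets that differ only in qubit 1: amplitudes (a, b) of (|…0…⟩, |…1…⟩) become ((a + b)/√2, (a − b)/√2). Kets absent from the input have amplitude 0.
(|00⟩, |01⟩): (a, b) = (-0.3603, 0) → (-0.2548, -0.2548)
(|10⟩, |11⟩): (a, b) = (-0.9328, 0) → (-0.6596, -0.6596)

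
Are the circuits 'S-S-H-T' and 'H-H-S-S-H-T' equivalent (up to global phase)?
Yes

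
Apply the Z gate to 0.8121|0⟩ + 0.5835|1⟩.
0.8121|0⟩ - 0.5835|1⟩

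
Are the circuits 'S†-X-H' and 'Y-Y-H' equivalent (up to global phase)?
No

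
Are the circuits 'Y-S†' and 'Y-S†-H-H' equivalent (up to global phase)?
Yes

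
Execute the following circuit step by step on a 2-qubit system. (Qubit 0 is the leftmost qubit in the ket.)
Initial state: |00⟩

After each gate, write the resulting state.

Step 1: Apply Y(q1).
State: i|01⟩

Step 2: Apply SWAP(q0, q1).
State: i|10⟩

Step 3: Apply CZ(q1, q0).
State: i|10⟩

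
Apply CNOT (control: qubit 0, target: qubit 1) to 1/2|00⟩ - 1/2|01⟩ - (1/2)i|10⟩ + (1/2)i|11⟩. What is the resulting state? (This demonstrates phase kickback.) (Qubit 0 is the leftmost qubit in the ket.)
1/2|00⟩ - 1/2|01⟩ + (1/2)i|10⟩ - (1/2)i|11⟩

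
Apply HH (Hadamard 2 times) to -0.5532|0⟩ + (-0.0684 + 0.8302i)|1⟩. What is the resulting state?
-0.5532|0⟩ + (-0.0684 + 0.8302i)|1⟩

H² = I, so an even number of Hadamards cancels: H^2 = I and the state is unchanged.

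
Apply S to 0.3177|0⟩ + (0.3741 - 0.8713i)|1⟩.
0.3177|0⟩ + (0.8713 + 0.3741i)|1⟩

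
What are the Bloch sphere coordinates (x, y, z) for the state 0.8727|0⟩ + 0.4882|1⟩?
(0.8521, 0, 0.5233)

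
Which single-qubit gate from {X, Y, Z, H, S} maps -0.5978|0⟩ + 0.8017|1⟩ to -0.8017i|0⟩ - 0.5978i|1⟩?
Y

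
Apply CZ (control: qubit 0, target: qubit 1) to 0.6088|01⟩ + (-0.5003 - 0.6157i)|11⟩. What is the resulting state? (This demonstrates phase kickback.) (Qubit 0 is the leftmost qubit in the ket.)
0.6088|01⟩ + (0.5003 + 0.6157i)|11⟩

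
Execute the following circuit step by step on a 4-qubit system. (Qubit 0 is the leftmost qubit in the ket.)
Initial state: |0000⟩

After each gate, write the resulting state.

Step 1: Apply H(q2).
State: 1/√2|0000⟩ + 1/√2|0010⟩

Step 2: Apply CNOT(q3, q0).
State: 1/√2|0000⟩ + 1/√2|0010⟩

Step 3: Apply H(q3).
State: 1/2|0000⟩ + 1/2|0001⟩ + 1/2|0010⟩ + 1/2|0011⟩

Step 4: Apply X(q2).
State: 1/2|0000⟩ + 1/2|0001⟩ + 1/2|0010⟩ + 1/2|0011⟩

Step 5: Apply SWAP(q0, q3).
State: 1/2|0000⟩ + 1/2|0010⟩ + 1/2|1000⟩ + 1/2|1010⟩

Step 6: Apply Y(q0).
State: -(1/2)i|0000⟩ - (1/2)i|0010⟩ + (1/2)i|1000⟩ + (1/2)i|1010⟩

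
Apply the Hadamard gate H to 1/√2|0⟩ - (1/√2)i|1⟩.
(1/2 - (1/2)i)|0⟩ + (1/2 + (1/2)i)|1⟩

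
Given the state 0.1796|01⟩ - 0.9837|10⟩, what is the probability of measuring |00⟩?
0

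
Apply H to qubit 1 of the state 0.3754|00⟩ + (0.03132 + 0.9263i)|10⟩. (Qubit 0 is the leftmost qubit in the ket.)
0.2654|00⟩ + 0.2654|01⟩ + (0.02215 + 0.655i)|10⟩ + (0.02215 + 0.655i)|11⟩

H on qubit 1 mixes each pair of kets that differ only in qubit 1: amplitudes (a, b) of (|…0…⟩, |…1…⟩) become ((a + b)/√2, (a − b)/√2). Kets absent from the input have amplitude 0.
(|00⟩, |01⟩): (a, b) = (0.3754, 0) → (0.2654, 0.2654)
(|10⟩, |11⟩): (a, b) = ((0.03132 + 0.9263i), 0) → ((0.02215 + 0.655i), (0.02215 + 0.655i))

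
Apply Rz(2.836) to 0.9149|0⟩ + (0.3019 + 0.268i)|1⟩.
(0.1393 - 0.9042i)|0⟩ + (-0.2189 + 0.3392i)|1⟩

Rz(2.836) = [[e^(−iθ/2), 0], [0, e^(iθ/2)]] with e^(±iθ/2) = cos(θ/2) ± i·sin(θ/2); θ = 2.836, cos(θ/2) ≈ 0.152202, sin(θ/2) ≈ 0.988349.
With a = amp(|0⟩) = 0.9149 and b = amp(|1⟩) = (0.3019 + 0.268i):
new amp(|0⟩) = (0.152202 - 0.988349i)·a = (0.1393 - 0.9042i)
new amp(|1⟩) = (0.152202 + 0.988349i)·b = (-0.2189 + 0.3392i)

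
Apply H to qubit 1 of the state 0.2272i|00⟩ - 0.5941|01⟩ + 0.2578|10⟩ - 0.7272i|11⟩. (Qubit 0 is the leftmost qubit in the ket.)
(-0.4201 + 0.1607i)|00⟩ + (0.4201 + 0.1607i)|01⟩ + (0.1823 - 0.5142i)|10⟩ + (0.1823 + 0.5142i)|11⟩

H on qubit 1 mixes each pair of kets that differ only in qubit 1: amplitudes (a, b) of (|…0…⟩, |…1…⟩) become ((a + b)/√2, (a − b)/√2). Kets absent from the input have amplitude 0.
(|00⟩, |01⟩): (a, b) = (0.2272i, -0.5941) → ((-0.4201 + 0.1607i), (0.4201 + 0.1607i))
(|10⟩, |11⟩): (a, b) = (0.2578, -0.7272i) → ((0.1823 - 0.5142i), (0.1823 + 0.5142i))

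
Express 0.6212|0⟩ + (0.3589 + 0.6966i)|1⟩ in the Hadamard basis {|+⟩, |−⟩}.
(0.693 + 0.4926i)|+⟩ + (0.1855 - 0.4926i)|−⟩

With |ψ⟩ = α|0⟩ + β|1⟩, the Hadamard-basis coefficients are ⟨+|ψ⟩ = (α + β)/√2 and ⟨−|ψ⟩ = (α − β)/√2.
Here α = 0.6212, β = (0.3589 + 0.6966i): (α + β)/√2 = (0.693 + 0.4926i), (α − β)/√2 = (0.1855 - 0.4926i).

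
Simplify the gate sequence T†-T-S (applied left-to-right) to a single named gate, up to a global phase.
S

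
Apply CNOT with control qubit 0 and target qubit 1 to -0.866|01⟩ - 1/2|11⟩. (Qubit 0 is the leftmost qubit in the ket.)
-0.866|01⟩ - 1/2|10⟩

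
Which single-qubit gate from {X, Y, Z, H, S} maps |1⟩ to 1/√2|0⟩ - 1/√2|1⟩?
H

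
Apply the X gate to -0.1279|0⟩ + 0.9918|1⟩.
0.9918|0⟩ - 0.1279|1⟩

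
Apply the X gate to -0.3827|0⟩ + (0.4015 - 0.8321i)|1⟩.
(0.4015 - 0.8321i)|0⟩ - 0.3827|1⟩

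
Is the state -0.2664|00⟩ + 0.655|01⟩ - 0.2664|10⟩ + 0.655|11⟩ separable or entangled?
Separable

Writing the state as a|00⟩ + b|01⟩ + c|10⟩ + d|11⟩, it is a product state iff ad − bc = 0.
Here (a, b, c, d) = (-0.2664, 0.655, -0.2664, 0.655): ad − bc = (-0.2664)(0.655) − (0.655)(-0.2664) = 0, so the state is separable.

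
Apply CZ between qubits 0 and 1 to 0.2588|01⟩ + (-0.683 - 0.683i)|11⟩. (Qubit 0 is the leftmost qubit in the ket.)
0.2588|01⟩ + (0.683 + 0.683i)|11⟩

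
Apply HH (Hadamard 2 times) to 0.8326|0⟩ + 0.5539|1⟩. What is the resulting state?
0.8326|0⟩ + 0.5539|1⟩

H² = I, so an even number of Hadamards cancels: H^2 = I and the state is unchanged.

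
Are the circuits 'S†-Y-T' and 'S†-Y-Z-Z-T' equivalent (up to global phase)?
Yes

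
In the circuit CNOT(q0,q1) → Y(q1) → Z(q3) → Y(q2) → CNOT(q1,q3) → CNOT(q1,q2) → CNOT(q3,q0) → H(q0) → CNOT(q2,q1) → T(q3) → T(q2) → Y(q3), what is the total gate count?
12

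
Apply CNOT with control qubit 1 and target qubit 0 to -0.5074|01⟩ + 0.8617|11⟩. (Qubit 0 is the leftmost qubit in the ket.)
0.8617|01⟩ - 0.5074|11⟩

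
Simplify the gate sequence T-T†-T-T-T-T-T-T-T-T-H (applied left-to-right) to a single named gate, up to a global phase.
H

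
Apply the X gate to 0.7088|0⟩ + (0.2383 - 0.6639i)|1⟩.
(0.2383 - 0.6639i)|0⟩ + 0.7088|1⟩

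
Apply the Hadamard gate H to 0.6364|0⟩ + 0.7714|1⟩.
0.9955|0⟩ - 0.09546|1⟩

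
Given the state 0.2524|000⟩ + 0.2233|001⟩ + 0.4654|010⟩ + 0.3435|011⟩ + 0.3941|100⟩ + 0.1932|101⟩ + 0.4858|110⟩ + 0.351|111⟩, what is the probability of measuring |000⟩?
0.06371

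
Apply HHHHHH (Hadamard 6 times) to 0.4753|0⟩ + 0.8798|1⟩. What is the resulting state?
0.4753|0⟩ + 0.8798|1⟩

H² = I, so an even number of Hadamards cancels: H^6 = I and the state is unchanged.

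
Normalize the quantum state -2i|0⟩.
-i|0⟩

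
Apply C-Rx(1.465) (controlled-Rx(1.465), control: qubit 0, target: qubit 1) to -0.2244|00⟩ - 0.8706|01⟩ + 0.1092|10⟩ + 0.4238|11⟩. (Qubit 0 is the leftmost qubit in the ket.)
-0.2244|00⟩ - 0.8706|01⟩ + (0.08119 - 0.2834i)|10⟩ + (0.3151 - 0.07303i)|11⟩

C-Rx(1.465) leaves the control-|0⟩ kets |00⟩, |01⟩ unchanged and applies Rx(1.465) to qubit 1 on the control-|1⟩ pair (|10⟩, |11⟩).
Rx(1.465) = [[cos(θ/2), −i·sin(θ/2)], [−i·sin(θ/2), cos(θ/2)]]; θ = 1.465, cos(θ/2) ≈ 0.743505, sin(θ/2) ≈ 0.66873.
With a = amp(|10⟩) = 0.1092 and b = amp(|11⟩) = 0.4238:
new amp(|10⟩) = (0.743505)·a + (-0.66873i)·b = (0.08119 - 0.2834i)
new amp(|11⟩) = (-0.66873i)·a + (0.743505)·b = (0.3151 - 0.07303i)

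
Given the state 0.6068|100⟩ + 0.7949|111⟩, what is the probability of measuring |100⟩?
0.3682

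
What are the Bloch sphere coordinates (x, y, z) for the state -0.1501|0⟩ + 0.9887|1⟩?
(-0.2968, 0, -0.955)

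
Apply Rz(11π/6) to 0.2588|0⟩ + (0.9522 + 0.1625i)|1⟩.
(-0.25 - 0.06698i)|0⟩ + (-0.9618 + 0.08948i)|1⟩

Rz(11π/6) = [[e^(−iθ/2), 0], [0, e^(iθ/2)]] with e^(±iθ/2) = cos(θ/2) ± i·sin(θ/2); θ = 11π/6, cos(θ/2) ≈ -0.965926, sin(θ/2) ≈ 0.258819.
With a = amp(|0⟩) = 0.2588 and b = amp(|1⟩) = (0.9522 + 0.1625i):
new amp(|0⟩) = (-0.965926 - 0.258819i)·a = (-0.25 - 0.06698i)
new amp(|1⟩) = (-0.965926 + 0.258819i)·b = (-0.9618 + 0.08948i)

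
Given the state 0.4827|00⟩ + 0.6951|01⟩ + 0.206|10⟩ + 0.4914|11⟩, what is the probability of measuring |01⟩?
0.4832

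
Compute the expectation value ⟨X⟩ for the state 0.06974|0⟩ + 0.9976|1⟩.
0.1391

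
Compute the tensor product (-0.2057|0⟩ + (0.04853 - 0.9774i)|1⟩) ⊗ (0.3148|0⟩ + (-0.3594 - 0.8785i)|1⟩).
-0.06475|00⟩ + (0.07393 + 0.1807i)|01⟩ + (0.01528 - 0.3077i)|10⟩ + (-0.8761 + 0.3086i)|11⟩

amp(|b₁b₂…⟩) = product of the factor amplitudes for bits b₁, b₂, …; only kets whose every factor amplitude is nonzero survive.
|00⟩: (-0.2057)(0.3148) = -0.06475
|01⟩: (-0.2057)(-0.3594 - 0.8785i) = (0.07393 + 0.1807i)
|10⟩: (0.04853 - 0.9774i)(0.3148) = (0.01528 - 0.3077i)
|11⟩: (0.04853 - 0.9774i)(-0.3594 - 0.8785i) = (-0.8761 + 0.3086i)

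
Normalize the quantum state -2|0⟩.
-|0⟩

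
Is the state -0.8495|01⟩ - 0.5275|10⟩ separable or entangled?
Entangled

Writing the state as a|00⟩ + b|01⟩ + c|10⟩ + d|11⟩, it is a product state iff ad − bc = 0.
Here (a, b, c, d) = (0, -0.8495, -0.5275, 0): ad − bc = (0)(0) − (-0.8495)(-0.5275) = -0.4481 ≠ 0, so the state is entangled.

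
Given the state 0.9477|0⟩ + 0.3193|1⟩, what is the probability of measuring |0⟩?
0.8981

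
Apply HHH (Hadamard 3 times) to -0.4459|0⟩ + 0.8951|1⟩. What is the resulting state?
0.3176|0⟩ - 0.9482|1⟩

H² = I, so H^3 = H: a single Hadamard. With (a, b) = (-0.4459, 0.8951), H gives ((a + b)/√2, (a − b)/√2) = (0.3176, -0.9482).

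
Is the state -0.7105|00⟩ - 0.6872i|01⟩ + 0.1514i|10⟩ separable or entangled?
Entangled

Writing the state as a|00⟩ + b|01⟩ + c|10⟩ + d|11⟩, it is a product state iff ad − bc = 0.
Here (a, b, c, d) = (-0.7105, -0.6872i, 0.1514i, 0): ad − bc = (-0.7105)(0) − (-0.6872i)(0.1514i) = -0.104 ≠ 0, so the state is entangled.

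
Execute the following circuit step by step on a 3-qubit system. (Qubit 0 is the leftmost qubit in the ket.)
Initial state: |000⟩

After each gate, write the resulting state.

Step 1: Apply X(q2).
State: |001⟩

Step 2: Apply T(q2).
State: (1/√2 + (1/√2)i)|001⟩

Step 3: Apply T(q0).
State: (1/√2 + (1/√2)i)|001⟩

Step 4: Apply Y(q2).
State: (1/√2 - (1/√2)i)|000⟩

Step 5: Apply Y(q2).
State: (1/√2 + (1/√2)i)|001⟩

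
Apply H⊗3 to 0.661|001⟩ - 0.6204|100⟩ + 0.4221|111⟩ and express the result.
0.1636|000⟩ - 0.6023|001⟩ - 0.1349|010⟩ - 0.3038|011⟩ + 0.3038|100⟩ + 0.1349|101⟩ + 0.6023|110⟩ - 0.1636|111⟩

H⊗3 gives amp(|y⟩) = (1/2√2) Σ_x (−1)^(x·y) amp(|x⟩), where x·y is the number of positions in which both x and y have a 1.
|000⟩: (0.661 - 0.6204 + 0.4221)/(2√2) = 0.1636
|001⟩: (-0.661 - 0.6204 - 0.4221)/(2√2) = -0.6023
|010⟩: (0.661 - 0.6204 - 0.4221)/(2√2) = -0.1349
|011⟩: (-0.661 - 0.6204 + 0.4221)/(2√2) = -0.3038
|100⟩: (0.661 + 0.6204 - 0.4221)/(2√2) = 0.3038
|101⟩: (-0.661 + 0.6204 + 0.4221)/(2√2) = 0.1349
|110⟩: (0.661 + 0.6204 + 0.4221)/(2√2) = 0.6023
|111⟩: (-0.661 + 0.6204 - 0.4221)/(2√2) = -0.1636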